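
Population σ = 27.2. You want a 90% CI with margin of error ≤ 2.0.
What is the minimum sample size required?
n ≥ 501

For margin E ≤ 2.0:
n ≥ (z* · σ / E)²
n ≥ (1.645 · 27.2 / 2.0)²
n ≥ 500.51

Minimum n = 501 (rounding up)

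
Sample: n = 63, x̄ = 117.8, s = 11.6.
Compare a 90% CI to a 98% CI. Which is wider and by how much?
98% CI is wider by 2.10

df = 62
90% CI: t* = 1.670, (115.36, 120.24), width = 2 · t* · s/√n = 4.88
98% CI: t* = 2.388, (114.31, 121.29), width = 2 · t* · s/√n = 6.98

The 98% CI is wider by 6.98 - 4.88 = 2.10.
Higher confidence requires a wider interval.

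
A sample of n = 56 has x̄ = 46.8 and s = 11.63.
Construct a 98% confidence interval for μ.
(43.08, 50.52)

t-interval (σ unknown):
df = n - 1 = 55
t* = 2.396 for 98% confidence

Margin of error = t* · s/√n = 2.396 · 11.63/√56 = 3.72

CI: (43.08, 50.52)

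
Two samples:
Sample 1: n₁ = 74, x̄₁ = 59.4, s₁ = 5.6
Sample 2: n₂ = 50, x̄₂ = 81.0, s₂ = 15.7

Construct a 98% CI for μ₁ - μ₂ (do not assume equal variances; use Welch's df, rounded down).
(-27.14, -16.06)

Difference: x̄₁ - x̄₂ = -21.60
SE = √(s₁²/n₁ + s₂²/n₂) = √(5.6²/74 + 15.7²/50) = 2.3138
df = 57.50 → 57 (Welch–Satterthwaite, rounded down)
t* = 2.394

CI: -21.60 ± 2.394 · 2.3138 = -21.60 ± 5.54 = (-27.14, -16.06)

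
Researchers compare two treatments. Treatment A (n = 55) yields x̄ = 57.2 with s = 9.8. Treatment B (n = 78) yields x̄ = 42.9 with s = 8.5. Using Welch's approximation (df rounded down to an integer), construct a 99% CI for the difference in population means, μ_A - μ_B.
(10.01, 18.59)

Difference: x̄₁ - x̄₂ = 14.30
SE = √(s₁²/n₁ + s₂²/n₂) = √(9.8²/55 + 8.5²/78) = 1.6348
df = 105.64 → 105 (Welch–Satterthwaite, rounded down)
t* = 2.623

CI: 14.30 ± 2.623 · 1.6348 = 14.30 ± 4.29 = (10.01, 18.59)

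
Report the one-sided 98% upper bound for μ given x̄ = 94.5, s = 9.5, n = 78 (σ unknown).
μ ≤ 96.75

Upper bound (one-sided):
t* = 2.089 (one-sided for 98%)
Upper bound = x̄ + t* · s/√n = 94.5 + 2.089 · 9.5/√78 = 96.75

We are 98% confident that μ ≤ 96.75.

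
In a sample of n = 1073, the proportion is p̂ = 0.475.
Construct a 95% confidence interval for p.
(0.445, 0.505)

Proportion CI:
SE = √(p̂(1-p̂)/n) = √(0.475 · 0.525 / 1073) = 0.01524

z* = 1.960
Margin = z* · SE = 1.960 · 0.01524 = 0.0299

CI: 0.475 ± 0.0299 = (0.445, 0.505)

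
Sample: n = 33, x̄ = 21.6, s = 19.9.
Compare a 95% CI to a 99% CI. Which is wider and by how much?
99% CI is wider by 4.86

df = 32
95% CI: t* = 2.037, (14.54, 28.66), width = 2 · t* · s/√n = 14.11
99% CI: t* = 2.738, (12.12, 31.08), width = 2 · t* · s/√n = 18.97

The 99% CI is wider by 18.97 - 14.11 = 4.86.
Higher confidence requires a wider interval.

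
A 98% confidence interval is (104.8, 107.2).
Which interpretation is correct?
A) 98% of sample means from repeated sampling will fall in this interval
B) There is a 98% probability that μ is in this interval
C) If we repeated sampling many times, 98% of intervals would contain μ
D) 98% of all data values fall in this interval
C

A) Wrong — coverage applies to intervals containing μ, not to future x̄ values.
B) Wrong — μ is fixed; the randomness lives in the interval, not in μ.
C) Correct — this is the frequentist long-run coverage interpretation.
D) Wrong — a CI is about the parameter μ, not individual data values.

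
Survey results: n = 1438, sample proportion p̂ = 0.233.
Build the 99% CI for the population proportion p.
(0.204, 0.262)

Proportion CI:
SE = √(p̂(1-p̂)/n) = √(0.233 · 0.767 / 1438) = 0.01115

z* = 2.576
Margin = z* · SE = 2.576 · 0.01115 = 0.0287

CI: 0.233 ± 0.0287 = (0.204, 0.262)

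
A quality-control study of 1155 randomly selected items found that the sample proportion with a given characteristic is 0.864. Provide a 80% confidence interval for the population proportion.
(0.851, 0.877)

Proportion CI:
SE = √(p̂(1-p̂)/n) = √(0.864 · 0.136 / 1155) = 0.01009

z* = 1.282
Margin = z* · SE = 1.282 · 0.01009 = 0.0129

CI: 0.864 ± 0.0129 = (0.851, 0.877)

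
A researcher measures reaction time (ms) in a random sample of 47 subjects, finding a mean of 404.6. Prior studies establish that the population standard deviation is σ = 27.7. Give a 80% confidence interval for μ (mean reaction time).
(399.42, 409.78)

z-interval (σ known):
z* = 1.282 for 80% confidence

Margin of error = z* · σ/√n = 1.282 · 27.7/√47 = 5.18

CI: (404.6 - 5.18, 404.6 + 5.18) = (399.42, 409.78)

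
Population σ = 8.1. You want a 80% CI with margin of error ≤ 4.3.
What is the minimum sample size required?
n ≥ 6

For margin E ≤ 4.3:
n ≥ (z* · σ / E)²
n ≥ (1.282 · 8.1 / 4.3)²
n ≥ 5.83

Minimum n = 6 (rounding up)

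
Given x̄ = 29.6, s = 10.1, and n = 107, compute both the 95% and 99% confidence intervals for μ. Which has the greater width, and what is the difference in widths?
99% CI is wider by 1.25

df = 106
95% CI: t* = 1.983, (27.66, 31.54), width = 2 · t* · s/√n = 3.87
99% CI: t* = 2.623, (27.04, 32.16), width = 2 · t* · s/√n = 5.12

The 99% CI is wider by 5.12 - 3.87 = 1.25.
Higher confidence requires a wider interval.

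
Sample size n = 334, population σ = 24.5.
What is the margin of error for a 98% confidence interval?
Margin of error = 3.12

Margin of error = z* · σ/√n
= 2.326 · 24.5/√334
= 2.326 · 24.5/18.2757
= 3.12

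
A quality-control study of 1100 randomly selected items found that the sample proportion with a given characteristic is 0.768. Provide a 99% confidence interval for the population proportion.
(0.735, 0.801)

Proportion CI:
SE = √(p̂(1-p̂)/n) = √(0.768 · 0.232 / 1100) = 0.01273

z* = 2.576
Margin = z* · SE = 2.576 · 0.01273 = 0.0328

CI: 0.768 ± 0.0328 = (0.735, 0.801)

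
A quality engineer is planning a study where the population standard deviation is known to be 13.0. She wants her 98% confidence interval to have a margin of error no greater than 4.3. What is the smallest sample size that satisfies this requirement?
n ≥ 50

For margin E ≤ 4.3:
n ≥ (z* · σ / E)²
n ≥ (2.326 · 13.0 / 4.3)²
n ≥ 49.45

Minimum n = 50 (rounding up)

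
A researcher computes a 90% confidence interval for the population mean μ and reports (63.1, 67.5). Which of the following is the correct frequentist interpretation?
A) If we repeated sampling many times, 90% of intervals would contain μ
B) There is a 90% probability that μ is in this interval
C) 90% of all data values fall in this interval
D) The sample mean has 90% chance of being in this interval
A

A) Correct — this is the frequentist long-run coverage interpretation.
B) Wrong — μ is fixed; the randomness lives in the interval, not in μ.
C) Wrong — a CI is about the parameter μ, not individual data values.
D) Wrong — x̄ is observed and sits in the interval by construction.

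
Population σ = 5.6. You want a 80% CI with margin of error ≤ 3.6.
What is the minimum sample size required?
n ≥ 4

For margin E ≤ 3.6:
n ≥ (z* · σ / E)²
n ≥ (1.282 · 5.6 / 3.6)²
n ≥ 3.98

Minimum n = 4 (rounding up)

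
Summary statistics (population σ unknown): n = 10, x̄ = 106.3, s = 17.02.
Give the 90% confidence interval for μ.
(96.43, 116.17)

t-interval (σ unknown):
df = n - 1 = 9
t* = 1.833 for 90% confidence

Margin of error = t* · s/√n = 1.833 · 17.02/√10 = 9.87

CI: (96.43, 116.17)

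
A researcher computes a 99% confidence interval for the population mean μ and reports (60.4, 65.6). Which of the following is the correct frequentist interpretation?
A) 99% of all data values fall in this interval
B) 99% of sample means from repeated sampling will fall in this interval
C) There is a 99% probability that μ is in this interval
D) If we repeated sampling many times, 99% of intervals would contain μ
D

A) Wrong — a CI is about the parameter μ, not individual data values.
B) Wrong — coverage applies to intervals containing μ, not to future x̄ values.
C) Wrong — μ is fixed; the randomness lives in the interval, not in μ.
D) Correct — this is the frequentist long-run coverage interpretation.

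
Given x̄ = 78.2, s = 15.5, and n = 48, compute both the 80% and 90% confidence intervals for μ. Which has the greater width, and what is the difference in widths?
90% CI is wider by 1.69

df = 47
80% CI: t* = 1.300, (75.29, 81.11), width = 2 · t* · s/√n = 5.82
90% CI: t* = 1.678, (74.45, 81.95), width = 2 · t* · s/√n = 7.51

The 90% CI is wider by 7.51 - 5.82 = 1.69.
Higher confidence requires a wider interval.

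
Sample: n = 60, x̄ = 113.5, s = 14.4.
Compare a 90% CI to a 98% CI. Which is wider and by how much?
98% CI is wider by 2.68

df = 59
90% CI: t* = 1.671, (110.39, 116.61), width = 2 · t* · s/√n = 6.21
98% CI: t* = 2.391, (109.06, 117.94), width = 2 · t* · s/√n = 8.89

The 98% CI is wider by 8.89 - 6.21 = 2.68.
Higher confidence requires a wider interval.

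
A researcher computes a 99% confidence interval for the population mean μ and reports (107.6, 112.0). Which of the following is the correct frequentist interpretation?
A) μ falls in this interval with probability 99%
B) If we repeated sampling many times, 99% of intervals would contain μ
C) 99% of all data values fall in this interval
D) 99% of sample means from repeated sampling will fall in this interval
B

A) Wrong — μ is fixed; the randomness lives in the interval, not in μ.
B) Correct — this is the frequentist long-run coverage interpretation.
C) Wrong — a CI is about the parameter μ, not individual data values.
D) Wrong — coverage applies to intervals containing μ, not to future x̄ values.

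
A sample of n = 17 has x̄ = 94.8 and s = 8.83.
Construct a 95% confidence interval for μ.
(90.26, 99.34)

t-interval (σ unknown):
df = n - 1 = 16
t* = 2.120 for 95% confidence

Margin of error = t* · s/√n = 2.120 · 8.83/√17 = 4.54

CI: (90.26, 99.34)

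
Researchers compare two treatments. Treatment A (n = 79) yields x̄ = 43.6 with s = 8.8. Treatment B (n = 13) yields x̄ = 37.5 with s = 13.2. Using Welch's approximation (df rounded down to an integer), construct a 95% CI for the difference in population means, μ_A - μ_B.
(-2.09, 14.29)

Difference: x̄₁ - x̄₂ = 6.10
SE = √(s₁²/n₁ + s₂²/n₂) = √(8.8²/79 + 13.2²/13) = 3.7925
df = 13.81 → 13 (Welch–Satterthwaite, rounded down)
t* = 2.160

CI: 6.10 ± 2.160 · 3.7925 = 6.10 ± 8.19 = (-2.09, 14.29)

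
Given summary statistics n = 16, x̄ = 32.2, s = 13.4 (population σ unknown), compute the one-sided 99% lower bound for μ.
μ ≥ 23.48

Lower bound (one-sided):
t* = 2.602 (one-sided for 99%)
Lower bound = x̄ - t* · s/√n = 32.2 - 2.602 · 13.4/√16 = 23.48

We are 99% confident that μ ≥ 23.48.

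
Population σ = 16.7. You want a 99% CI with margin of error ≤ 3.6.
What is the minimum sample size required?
n ≥ 143

For margin E ≤ 3.6:
n ≥ (z* · σ / E)²
n ≥ (2.576 · 16.7 / 3.6)²
n ≥ 142.80

Minimum n = 143 (rounding up)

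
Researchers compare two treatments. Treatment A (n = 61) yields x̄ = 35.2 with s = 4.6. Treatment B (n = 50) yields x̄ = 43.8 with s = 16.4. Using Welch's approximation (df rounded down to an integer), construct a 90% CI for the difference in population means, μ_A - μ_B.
(-12.60, -4.60)

Difference: x̄₁ - x̄₂ = -8.60
SE = √(s₁²/n₁ + s₂²/n₂) = √(4.6²/61 + 16.4²/50) = 2.3929
df = 55.34 → 55 (Welch–Satterthwaite, rounded down)
t* = 1.673

CI: -8.60 ± 1.673 · 2.3929 = -8.60 ± 4.00 = (-12.60, -4.60)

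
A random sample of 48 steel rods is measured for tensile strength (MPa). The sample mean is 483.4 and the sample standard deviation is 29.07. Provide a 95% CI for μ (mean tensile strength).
(474.96, 491.84)

t-interval (σ unknown):
df = n - 1 = 47
t* = 2.012 for 95% confidence

Margin of error = t* · s/√n = 2.012 · 29.07/√48 = 8.44

CI: (474.96, 491.84)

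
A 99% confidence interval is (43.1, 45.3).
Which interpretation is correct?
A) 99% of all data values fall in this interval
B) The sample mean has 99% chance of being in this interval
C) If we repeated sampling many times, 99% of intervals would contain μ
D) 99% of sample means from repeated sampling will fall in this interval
C

A) Wrong — a CI is about the parameter μ, not individual data values.
B) Wrong — x̄ is observed and sits in the interval by construction.
C) Correct — this is the frequentist long-run coverage interpretation.
D) Wrong — coverage applies to intervals containing μ, not to future x̄ values.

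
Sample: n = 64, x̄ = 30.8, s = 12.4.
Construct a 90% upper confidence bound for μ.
μ ≤ 32.81

Upper bound (one-sided):
t* = 1.295 (one-sided for 90%)
Upper bound = x̄ + t* · s/√n = 30.8 + 1.295 · 12.4/√64 = 32.81

We are 90% confident that μ ≤ 32.81.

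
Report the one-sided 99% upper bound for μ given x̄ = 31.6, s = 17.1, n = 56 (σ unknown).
μ ≤ 37.08

Upper bound (one-sided):
t* = 2.396 (one-sided for 99%)
Upper bound = x̄ + t* · s/√n = 31.6 + 2.396 · 17.1/√56 = 37.08

We are 99% confident that μ ≤ 37.08.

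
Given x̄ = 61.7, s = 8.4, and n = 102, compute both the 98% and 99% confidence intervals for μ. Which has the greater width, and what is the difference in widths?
99% CI is wider by 0.44

df = 101
98% CI: t* = 2.364, (59.73, 63.67), width = 2 · t* · s/√n = 3.93
99% CI: t* = 2.625, (59.52, 63.88), width = 2 · t* · s/√n = 4.37

The 99% CI is wider by 4.37 - 3.93 = 0.44.
Higher confidence requires a wider interval.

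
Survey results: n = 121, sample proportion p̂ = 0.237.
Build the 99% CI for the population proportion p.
(0.137, 0.337)

Proportion CI:
SE = √(p̂(1-p̂)/n) = √(0.237 · 0.763 / 121) = 0.03866

z* = 2.576
Margin = z* · SE = 2.576 · 0.03866 = 0.0996

CI: 0.237 ± 0.0996 = (0.137, 0.337)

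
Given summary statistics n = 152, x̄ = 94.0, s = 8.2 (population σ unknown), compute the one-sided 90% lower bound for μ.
μ ≥ 93.14

Lower bound (one-sided):
t* = 1.287 (one-sided for 90%)
Lower bound = x̄ - t* · s/√n = 94.0 - 1.287 · 8.2/√152 = 93.14

We are 90% confident that μ ≥ 93.14.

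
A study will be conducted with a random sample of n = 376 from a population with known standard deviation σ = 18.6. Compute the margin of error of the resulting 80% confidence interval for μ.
Margin of error = 1.23

Margin of error = z* · σ/√n
= 1.282 · 18.6/√376
= 1.282 · 18.6/19.3907
= 1.23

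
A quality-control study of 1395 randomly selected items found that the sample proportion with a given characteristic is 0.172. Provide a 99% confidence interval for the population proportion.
(0.146, 0.198)

Proportion CI:
SE = √(p̂(1-p̂)/n) = √(0.172 · 0.828 / 1395) = 0.01010

z* = 2.576
Margin = z* · SE = 2.576 · 0.01010 = 0.0260

CI: 0.172 ± 0.0260 = (0.146, 0.198)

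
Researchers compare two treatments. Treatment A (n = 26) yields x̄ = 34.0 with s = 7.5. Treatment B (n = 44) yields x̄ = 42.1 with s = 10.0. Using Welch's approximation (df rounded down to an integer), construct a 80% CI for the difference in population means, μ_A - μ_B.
(-10.83, -5.37)

Difference: x̄₁ - x̄₂ = -8.10
SE = √(s₁²/n₁ + s₂²/n₂) = √(7.5²/26 + 10.0²/44) = 2.1062
df = 64.03 → 64 (Welch–Satterthwaite, rounded down)
t* = 1.295

CI: -8.10 ± 1.295 · 2.1062 = -8.10 ± 2.73 = (-10.83, -5.37)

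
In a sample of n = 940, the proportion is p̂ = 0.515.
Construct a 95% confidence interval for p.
(0.483, 0.547)

Proportion CI:
SE = √(p̂(1-p̂)/n) = √(0.515 · 0.485 / 940) = 0.01630

z* = 1.960
Margin = z* · SE = 1.960 · 0.01630 = 0.0319

CI: 0.515 ± 0.0319 = (0.483, 0.547)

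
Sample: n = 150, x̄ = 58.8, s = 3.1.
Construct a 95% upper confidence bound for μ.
μ ≤ 59.22

Upper bound (one-sided):
t* = 1.655 (one-sided for 95%)
Upper bound = x̄ + t* · s/√n = 58.8 + 1.655 · 3.1/√150 = 59.22

We are 95% confident that μ ≤ 59.22.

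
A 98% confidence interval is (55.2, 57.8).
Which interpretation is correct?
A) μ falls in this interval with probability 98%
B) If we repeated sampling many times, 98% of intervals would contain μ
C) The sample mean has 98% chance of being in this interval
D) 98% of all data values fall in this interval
B

A) Wrong — μ is fixed; the randomness lives in the interval, not in μ.
B) Correct — this is the frequentist long-run coverage interpretation.
C) Wrong — x̄ is observed and sits in the interval by construction.
D) Wrong — a CI is about the parameter μ, not individual data values.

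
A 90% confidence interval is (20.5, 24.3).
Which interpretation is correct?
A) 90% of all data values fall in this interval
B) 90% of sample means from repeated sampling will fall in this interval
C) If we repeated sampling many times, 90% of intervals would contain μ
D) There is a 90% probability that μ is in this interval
C

A) Wrong — a CI is about the parameter μ, not individual data values.
B) Wrong — coverage applies to intervals containing μ, not to future x̄ values.
C) Correct — this is the frequentist long-run coverage interpretation.
D) Wrong — μ is fixed; the randomness lives in the interval, not in μ.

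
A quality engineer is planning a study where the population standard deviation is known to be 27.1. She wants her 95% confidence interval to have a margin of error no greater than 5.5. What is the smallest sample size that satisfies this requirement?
n ≥ 94

For margin E ≤ 5.5:
n ≥ (z* · σ / E)²
n ≥ (1.960 · 27.1 / 5.5)²
n ≥ 93.27

Minimum n = 94 (rounding up)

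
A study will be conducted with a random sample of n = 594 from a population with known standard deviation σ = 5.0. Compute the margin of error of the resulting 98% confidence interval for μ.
Margin of error = 0.48

Margin of error = z* · σ/√n
= 2.326 · 5.0/√594
= 2.326 · 5.0/24.3721
= 0.48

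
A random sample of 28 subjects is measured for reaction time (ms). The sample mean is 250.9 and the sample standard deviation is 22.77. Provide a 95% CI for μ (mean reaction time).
(242.07, 259.73)

t-interval (σ unknown):
df = n - 1 = 27
t* = 2.052 for 95% confidence

Margin of error = t* · s/√n = 2.052 · 22.77/√28 = 8.83

CI: (242.07, 259.73)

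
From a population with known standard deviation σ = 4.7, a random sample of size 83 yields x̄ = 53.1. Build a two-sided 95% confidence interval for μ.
(52.09, 54.11)

z-interval (σ known):
z* = 1.960 for 95% confidence

Margin of error = z* · σ/√n = 1.960 · 4.7/√83 = 1.01

CI: (53.1 - 1.01, 53.1 + 1.01) = (52.09, 54.11)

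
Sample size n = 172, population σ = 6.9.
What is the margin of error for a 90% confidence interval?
Margin of error = 0.87

Margin of error = z* · σ/√n
= 1.645 · 6.9/√172
= 1.645 · 6.9/13.1149
= 0.87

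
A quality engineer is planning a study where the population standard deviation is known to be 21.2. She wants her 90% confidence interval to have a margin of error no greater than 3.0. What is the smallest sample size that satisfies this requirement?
n ≥ 136

For margin E ≤ 3.0:
n ≥ (z* · σ / E)²
n ≥ (1.645 · 21.2 / 3.0)²
n ≥ 135.13

Minimum n = 136 (rounding up)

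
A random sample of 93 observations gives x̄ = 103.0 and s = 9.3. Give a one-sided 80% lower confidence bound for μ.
μ ≥ 102.18

Lower bound (one-sided):
t* = 0.846 (one-sided for 80%)
Lower bound = x̄ - t* · s/√n = 103.0 - 0.846 · 9.3/√93 = 102.18

We are 80% confident that μ ≥ 102.18.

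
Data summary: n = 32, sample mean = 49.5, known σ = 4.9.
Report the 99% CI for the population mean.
(47.27, 51.73)

z-interval (σ known):
z* = 2.576 for 99% confidence

Margin of error = z* · σ/√n = 2.576 · 4.9/√32 = 2.23

CI: (49.5 - 2.23, 49.5 + 2.23) = (47.27, 51.73)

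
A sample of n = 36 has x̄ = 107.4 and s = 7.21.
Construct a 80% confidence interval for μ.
(105.83, 108.97)

t-interval (σ unknown):
df = n - 1 = 35
t* = 1.306 for 80% confidence

Margin of error = t* · s/√n = 1.306 · 7.21/√36 = 1.57

CI: (105.83, 108.97)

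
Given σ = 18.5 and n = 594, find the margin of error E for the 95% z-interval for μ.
Margin of error = 1.49

Margin of error = z* · σ/√n
= 1.960 · 18.5/√594
= 1.960 · 18.5/24.3721
= 1.49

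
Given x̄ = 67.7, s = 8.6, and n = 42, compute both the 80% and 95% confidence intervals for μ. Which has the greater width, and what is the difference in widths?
95% CI is wider by 1.90

df = 41
80% CI: t* = 1.303, (65.97, 69.43), width = 2 · t* · s/√n = 3.46
95% CI: t* = 2.020, (65.02, 70.38), width = 2 · t* · s/√n = 5.36

The 95% CI is wider by 5.36 - 3.46 = 1.90.
Higher confidence requires a wider interval.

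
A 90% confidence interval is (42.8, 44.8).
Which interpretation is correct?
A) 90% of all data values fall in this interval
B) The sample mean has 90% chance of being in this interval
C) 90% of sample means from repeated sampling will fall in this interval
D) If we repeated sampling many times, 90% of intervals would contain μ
D

A) Wrong — a CI is about the parameter μ, not individual data values.
B) Wrong — x̄ is observed and sits in the interval by construction.
C) Wrong — coverage applies to intervals containing μ, not to future x̄ values.
D) Correct — this is the frequentist long-run coverage interpretation.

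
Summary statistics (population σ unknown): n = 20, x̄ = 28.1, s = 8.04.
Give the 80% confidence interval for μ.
(25.71, 30.49)

t-interval (σ unknown):
df = n - 1 = 19
t* = 1.328 for 80% confidence

Margin of error = t* · s/√n = 1.328 · 8.04/√20 = 2.39

CI: (25.71, 30.49)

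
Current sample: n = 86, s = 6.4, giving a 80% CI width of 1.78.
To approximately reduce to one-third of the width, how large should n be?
n ≈ 774

CI width ∝ 1/√n
To reduce width by factor 3, need √n to grow by 3 → need 3² = 9 times as many samples.

Current: n = 86, width = 1.78
New: n = 774, width ≈ 0.59

Width reduced by factor of 1.78/0.59 = 3.02.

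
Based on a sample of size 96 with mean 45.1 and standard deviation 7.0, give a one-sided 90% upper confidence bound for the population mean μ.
μ ≤ 46.02

Upper bound (one-sided):
t* = 1.291 (one-sided for 90%)
Upper bound = x̄ + t* · s/√n = 45.1 + 1.291 · 7.0/√96 = 46.02

We are 90% confident that μ ≤ 46.02.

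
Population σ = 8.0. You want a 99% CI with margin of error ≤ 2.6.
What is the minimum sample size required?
n ≥ 63

For margin E ≤ 2.6:
n ≥ (z* · σ / E)²
n ≥ (2.576 · 8.0 / 2.6)²
n ≥ 62.82

Minimum n = 63 (rounding up)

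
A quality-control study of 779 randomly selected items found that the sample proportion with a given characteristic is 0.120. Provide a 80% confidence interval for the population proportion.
(0.105, 0.135)

Proportion CI:
SE = √(p̂(1-p̂)/n) = √(0.120 · 0.880 / 779) = 0.01164

z* = 1.282
Margin = z* · SE = 1.282 · 0.01164 = 0.0149

CI: 0.120 ± 0.0149 = (0.105, 0.135)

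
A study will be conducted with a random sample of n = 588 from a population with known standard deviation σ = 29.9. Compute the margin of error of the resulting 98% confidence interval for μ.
Margin of error = 2.87

Margin of error = z* · σ/√n
= 2.326 · 29.9/√588
= 2.326 · 29.9/24.2487
= 2.87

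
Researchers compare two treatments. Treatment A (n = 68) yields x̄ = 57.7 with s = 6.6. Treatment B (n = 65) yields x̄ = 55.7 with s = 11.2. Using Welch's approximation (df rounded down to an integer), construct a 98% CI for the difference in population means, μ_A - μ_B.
(-1.79, 5.79)

Difference: x̄₁ - x̄₂ = 2.00
SE = √(s₁²/n₁ + s₂²/n₂) = √(6.6²/68 + 11.2²/65) = 1.6033
df = 102.73 → 102 (Welch–Satterthwaite, rounded down)
t* = 2.363

CI: 2.00 ± 2.363 · 1.6033 = 2.00 ± 3.79 = (-1.79, 5.79)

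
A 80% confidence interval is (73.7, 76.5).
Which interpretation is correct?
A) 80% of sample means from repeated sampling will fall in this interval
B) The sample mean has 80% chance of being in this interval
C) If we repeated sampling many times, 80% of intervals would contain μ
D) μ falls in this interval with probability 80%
C

A) Wrong — coverage applies to intervals containing μ, not to future x̄ values.
B) Wrong — x̄ is observed and sits in the interval by construction.
C) Correct — this is the frequentist long-run coverage interpretation.
D) Wrong — μ is fixed; the randomness lives in the interval, not in μ.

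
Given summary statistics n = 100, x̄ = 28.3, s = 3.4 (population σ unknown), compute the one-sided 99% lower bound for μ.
μ ≥ 27.50

Lower bound (one-sided):
t* = 2.365 (one-sided for 99%)
Lower bound = x̄ - t* · s/√n = 28.3 - 2.365 · 3.4/√100 = 27.50

We are 99% confident that μ ≥ 27.50.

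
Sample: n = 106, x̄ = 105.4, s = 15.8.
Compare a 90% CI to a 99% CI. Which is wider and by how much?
99% CI is wider by 2.96

df = 105
90% CI: t* = 1.659, (102.85, 107.95), width = 2 · t* · s/√n = 5.09
99% CI: t* = 2.623, (101.37, 109.43), width = 2 · t* · s/√n = 8.05

The 99% CI is wider by 8.05 - 5.09 = 2.96.
Higher confidence requires a wider interval.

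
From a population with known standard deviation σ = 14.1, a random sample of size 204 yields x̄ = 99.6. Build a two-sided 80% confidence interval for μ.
(98.33, 100.87)

z-interval (σ known):
z* = 1.282 for 80% confidence

Margin of error = z* · σ/√n = 1.282 · 14.1/√204 = 1.27

CI: (99.6 - 1.27, 99.6 + 1.27) = (98.33, 100.87)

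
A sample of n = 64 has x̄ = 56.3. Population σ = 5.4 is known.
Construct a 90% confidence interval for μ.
(55.19, 57.41)

z-interval (σ known):
z* = 1.645 for 90% confidence

Margin of error = z* · σ/√n = 1.645 · 5.4/√64 = 1.11

CI: (56.3 - 1.11, 56.3 + 1.11) = (55.19, 57.41)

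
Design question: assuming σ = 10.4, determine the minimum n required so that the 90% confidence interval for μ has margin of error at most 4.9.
n ≥ 13

For margin E ≤ 4.9:
n ≥ (z* · σ / E)²
n ≥ (1.645 · 10.4 / 4.9)²
n ≥ 12.19

Minimum n = 13 (rounding up)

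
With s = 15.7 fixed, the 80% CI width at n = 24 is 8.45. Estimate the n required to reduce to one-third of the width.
n ≈ 216

CI width ∝ 1/√n
To reduce width by factor 3, need √n to grow by 3 → need 3² = 9 times as many samples.

Current: n = 24, width = 8.45
New: n = 216, width ≈ 2.75

Width reduced by factor of 8.45/2.75 = 3.07.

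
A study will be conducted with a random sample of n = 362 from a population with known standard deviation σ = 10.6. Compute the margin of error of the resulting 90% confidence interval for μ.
Margin of error = 0.92

Margin of error = z* · σ/√n
= 1.645 · 10.6/√362
= 1.645 · 10.6/19.0263
= 0.92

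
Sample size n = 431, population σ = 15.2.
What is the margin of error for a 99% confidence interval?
Margin of error = 1.89

Margin of error = z* · σ/√n
= 2.576 · 15.2/√431
= 2.576 · 15.2/20.7605
= 1.89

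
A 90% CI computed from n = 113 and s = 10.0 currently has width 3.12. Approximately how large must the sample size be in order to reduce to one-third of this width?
n ≈ 1017

CI width ∝ 1/√n
To reduce width by factor 3, need √n to grow by 3 → need 3² = 9 times as many samples.

Current: n = 113, width = 3.12
New: n = 1017, width ≈ 1.03

Width reduced by factor of 3.12/1.03 = 3.03.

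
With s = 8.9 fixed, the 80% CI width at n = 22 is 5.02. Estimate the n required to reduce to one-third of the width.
n ≈ 198

CI width ∝ 1/√n
To reduce width by factor 3, need √n to grow by 3 → need 3² = 9 times as many samples.

Current: n = 22, width = 5.02
New: n = 198, width ≈ 1.63

Width reduced by factor of 5.02/1.63 = 3.08.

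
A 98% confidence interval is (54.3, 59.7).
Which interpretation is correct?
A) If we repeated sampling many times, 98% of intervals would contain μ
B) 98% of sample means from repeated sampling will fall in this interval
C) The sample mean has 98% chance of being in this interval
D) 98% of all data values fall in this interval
A

A) Correct — this is the frequentist long-run coverage interpretation.
B) Wrong — coverage applies to intervals containing μ, not to future x̄ values.
C) Wrong — x̄ is observed and sits in the interval by construction.
D) Wrong — a CI is about the parameter μ, not individual data values.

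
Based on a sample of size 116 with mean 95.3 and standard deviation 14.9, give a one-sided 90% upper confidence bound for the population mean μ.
μ ≤ 97.08

Upper bound (one-sided):
t* = 1.289 (one-sided for 90%)
Upper bound = x̄ + t* · s/√n = 95.3 + 1.289 · 14.9/√116 = 97.08

We are 90% confident that μ ≤ 97.08.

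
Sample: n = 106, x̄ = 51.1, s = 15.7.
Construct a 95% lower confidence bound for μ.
μ ≥ 48.57

Lower bound (one-sided):
t* = 1.659 (one-sided for 95%)
Lower bound = x̄ - t* · s/√n = 51.1 - 1.659 · 15.7/√106 = 48.57

We are 95% confident that μ ≥ 48.57.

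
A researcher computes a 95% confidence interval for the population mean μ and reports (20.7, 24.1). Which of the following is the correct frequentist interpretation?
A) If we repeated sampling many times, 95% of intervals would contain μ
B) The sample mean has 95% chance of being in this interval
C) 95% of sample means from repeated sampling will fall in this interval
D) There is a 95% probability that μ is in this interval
A

A) Correct — this is the frequentist long-run coverage interpretation.
B) Wrong — x̄ is observed and sits in the interval by construction.
C) Wrong — coverage applies to intervals containing μ, not to future x̄ values.
D) Wrong — μ is fixed; the randomness lives in the interval, not in μ.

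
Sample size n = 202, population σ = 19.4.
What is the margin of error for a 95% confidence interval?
Margin of error = 2.68

Margin of error = z* · σ/√n
= 1.960 · 19.4/√202
= 1.960 · 19.4/14.2127
= 2.68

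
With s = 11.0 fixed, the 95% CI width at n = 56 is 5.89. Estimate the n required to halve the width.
n ≈ 224

CI width ∝ 1/√n
To reduce width by factor 2, need √n to grow by 2 → need 2² = 4 times as many samples.

Current: n = 56, width = 5.89
New: n = 224, width ≈ 2.90

Width reduced by factor of 5.89/2.90 = 2.03.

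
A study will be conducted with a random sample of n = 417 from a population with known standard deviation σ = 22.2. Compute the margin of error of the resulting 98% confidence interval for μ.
Margin of error = 2.53

Margin of error = z* · σ/√n
= 2.326 · 22.2/√417
= 2.326 · 22.2/20.4206
= 2.53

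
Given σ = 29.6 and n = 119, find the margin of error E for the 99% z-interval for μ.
Margin of error = 6.99

Margin of error = z* · σ/√n
= 2.576 · 29.6/√119
= 2.576 · 29.6/10.9087
= 6.99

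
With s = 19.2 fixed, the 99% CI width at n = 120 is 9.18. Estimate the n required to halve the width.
n ≈ 480

CI width ∝ 1/√n
To reduce width by factor 2, need √n to grow by 2 → need 2² = 4 times as many samples.

Current: n = 120, width = 9.18
New: n = 480, width ≈ 4.53

Width reduced by factor of 9.18/4.53 = 2.03.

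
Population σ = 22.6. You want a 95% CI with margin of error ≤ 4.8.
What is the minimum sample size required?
n ≥ 86

For margin E ≤ 4.8:
n ≥ (z* · σ / E)²
n ≥ (1.960 · 22.6 / 4.8)²
n ≥ 85.16

Minimum n = 86 (rounding up)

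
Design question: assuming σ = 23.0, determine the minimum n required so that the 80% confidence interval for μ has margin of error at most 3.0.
n ≥ 97

For margin E ≤ 3.0:
n ≥ (z* · σ / E)²
n ≥ (1.282 · 23.0 / 3.0)²
n ≥ 96.60

Minimum n = 97 (rounding up)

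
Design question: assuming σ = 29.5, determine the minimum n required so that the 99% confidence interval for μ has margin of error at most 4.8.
n ≥ 251

For margin E ≤ 4.8:
n ≥ (z* · σ / E)²
n ≥ (2.576 · 29.5 / 4.8)²
n ≥ 250.64

Minimum n = 251 (rounding up)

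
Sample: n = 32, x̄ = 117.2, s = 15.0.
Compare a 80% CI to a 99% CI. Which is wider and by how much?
99% CI is wider by 7.61

df = 31
80% CI: t* = 1.309, (113.73, 120.67), width = 2 · t* · s/√n = 6.94
99% CI: t* = 2.744, (109.92, 124.48), width = 2 · t* · s/√n = 14.55

The 99% CI is wider by 14.55 - 6.94 = 7.61.
Higher confidence requires a wider interval.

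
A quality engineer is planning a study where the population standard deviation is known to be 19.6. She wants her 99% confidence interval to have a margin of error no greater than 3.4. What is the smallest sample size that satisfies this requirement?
n ≥ 221

For margin E ≤ 3.4:
n ≥ (z* · σ / E)²
n ≥ (2.576 · 19.6 / 3.4)²
n ≥ 220.52

Minimum n = 221 (rounding up)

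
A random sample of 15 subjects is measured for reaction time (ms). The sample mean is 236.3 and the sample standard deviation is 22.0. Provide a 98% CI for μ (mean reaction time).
(221.39, 251.21)

t-interval (σ unknown):
df = n - 1 = 14
t* = 2.624 for 98% confidence

Margin of error = t* · s/√n = 2.624 · 22.0/√15 = 14.91

CI: (221.39, 251.21)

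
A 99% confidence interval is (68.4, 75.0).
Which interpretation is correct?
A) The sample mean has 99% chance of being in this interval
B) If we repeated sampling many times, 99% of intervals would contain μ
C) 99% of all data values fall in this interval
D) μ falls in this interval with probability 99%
B

A) Wrong — x̄ is observed and sits in the interval by construction.
B) Correct — this is the frequentist long-run coverage interpretation.
C) Wrong — a CI is about the parameter μ, not individual data values.
D) Wrong — μ is fixed; the randomness lives in the interval, not in μ.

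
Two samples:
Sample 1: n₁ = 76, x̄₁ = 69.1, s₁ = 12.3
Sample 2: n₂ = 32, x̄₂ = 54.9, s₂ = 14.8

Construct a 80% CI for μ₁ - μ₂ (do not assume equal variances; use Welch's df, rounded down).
(10.34, 18.06)

Difference: x̄₁ - x̄₂ = 14.20
SE = √(s₁²/n₁ + s₂²/n₂) = √(12.3²/76 + 14.8²/32) = 2.9725
df = 49.91 → 49 (Welch–Satterthwaite, rounded down)
t* = 1.299

CI: 14.20 ± 1.299 · 2.9725 = 14.20 ± 3.86 = (10.34, 18.06)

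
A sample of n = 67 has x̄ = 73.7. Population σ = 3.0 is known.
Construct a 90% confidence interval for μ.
(73.10, 74.30)

z-interval (σ known):
z* = 1.645 for 90% confidence

Margin of error = z* · σ/√n = 1.645 · 3.0/√67 = 0.60

CI: (73.7 - 0.60, 73.7 + 0.60) = (73.10, 74.30)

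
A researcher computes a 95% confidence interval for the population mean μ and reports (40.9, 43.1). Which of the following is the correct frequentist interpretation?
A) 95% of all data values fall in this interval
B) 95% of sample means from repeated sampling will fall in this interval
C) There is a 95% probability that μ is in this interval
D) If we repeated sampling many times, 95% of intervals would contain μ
D

A) Wrong — a CI is about the parameter μ, not individual data values.
B) Wrong — coverage applies to intervals containing μ, not to future x̄ values.
C) Wrong — μ is fixed; the randomness lives in the interval, not in μ.
D) Correct — this is the frequentist long-run coverage interpretation.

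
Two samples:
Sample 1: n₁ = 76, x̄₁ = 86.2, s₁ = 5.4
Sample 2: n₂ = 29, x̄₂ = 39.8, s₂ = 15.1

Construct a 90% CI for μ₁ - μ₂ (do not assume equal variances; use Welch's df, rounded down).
(41.53, 51.27)

Difference: x̄₁ - x̄₂ = 46.40
SE = √(s₁²/n₁ + s₂²/n₂) = √(5.4²/76 + 15.1²/29) = 2.8716
df = 30.77 → 30 (Welch–Satterthwaite, rounded down)
t* = 1.697

CI: 46.40 ± 1.697 · 2.8716 = 46.40 ± 4.87 = (41.53, 51.27)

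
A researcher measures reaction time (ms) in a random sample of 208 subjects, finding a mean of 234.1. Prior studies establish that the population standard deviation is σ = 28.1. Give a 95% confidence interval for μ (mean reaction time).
(230.28, 237.92)

z-interval (σ known):
z* = 1.960 for 95% confidence

Margin of error = z* · σ/√n = 1.960 · 28.1/√208 = 3.82

CI: (234.1 - 3.82, 234.1 + 3.82) = (230.28, 237.92)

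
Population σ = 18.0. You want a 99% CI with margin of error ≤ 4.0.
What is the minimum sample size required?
n ≥ 135

For margin E ≤ 4.0:
n ≥ (z* · σ / E)²
n ≥ (2.576 · 18.0 / 4.0)²
n ≥ 134.37

Minimum n = 135 (rounding up)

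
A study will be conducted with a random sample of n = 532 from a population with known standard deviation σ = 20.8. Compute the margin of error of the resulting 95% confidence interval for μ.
Margin of error = 1.77

Margin of error = z* · σ/√n
= 1.960 · 20.8/√532
= 1.960 · 20.8/23.0651
= 1.77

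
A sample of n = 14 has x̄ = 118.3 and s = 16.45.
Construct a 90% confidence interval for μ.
(110.51, 126.09)

t-interval (σ unknown):
df = n - 1 = 13
t* = 1.771 for 90% confidence

Margin of error = t* · s/√n = 1.771 · 16.45/√14 = 7.79

CI: (110.51, 126.09)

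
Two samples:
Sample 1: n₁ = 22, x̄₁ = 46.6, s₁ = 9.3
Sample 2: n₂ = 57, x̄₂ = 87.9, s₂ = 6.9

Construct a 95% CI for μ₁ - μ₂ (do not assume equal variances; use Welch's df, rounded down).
(-45.76, -36.84)

Difference: x̄₁ - x̄₂ = -41.30
SE = √(s₁²/n₁ + s₂²/n₂) = √(9.3²/22 + 6.9²/57) = 2.1833
df = 30.36 → 30 (Welch–Satterthwaite, rounded down)
t* = 2.042

CI: -41.30 ± 2.042 · 2.1833 = -41.30 ± 4.46 = (-45.76, -36.84)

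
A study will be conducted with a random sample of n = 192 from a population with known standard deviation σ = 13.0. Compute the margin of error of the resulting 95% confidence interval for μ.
Margin of error = 1.84

Margin of error = z* · σ/√n
= 1.960 · 13.0/√192
= 1.960 · 13.0/13.8564
= 1.84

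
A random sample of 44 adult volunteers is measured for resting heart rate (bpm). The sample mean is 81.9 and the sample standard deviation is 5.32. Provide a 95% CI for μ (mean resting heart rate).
(80.28, 83.52)

t-interval (σ unknown):
df = n - 1 = 43
t* = 2.017 for 95% confidence

Margin of error = t* · s/√n = 2.017 · 5.32/√44 = 1.62

CI: (80.28, 83.52)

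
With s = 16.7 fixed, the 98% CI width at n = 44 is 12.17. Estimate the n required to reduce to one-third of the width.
n ≈ 396

CI width ∝ 1/√n
To reduce width by factor 3, need √n to grow by 3 → need 3² = 9 times as many samples.

Current: n = 44, width = 12.17
New: n = 396, width ≈ 3.92

Width reduced by factor of 12.17/3.92 = 3.10.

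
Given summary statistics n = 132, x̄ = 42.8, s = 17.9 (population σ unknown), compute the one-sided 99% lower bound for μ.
μ ≥ 39.13

Lower bound (one-sided):
t* = 2.355 (one-sided for 99%)
Lower bound = x̄ - t* · s/√n = 42.8 - 2.355 · 17.9/√132 = 39.13

We are 99% confident that μ ≥ 39.13.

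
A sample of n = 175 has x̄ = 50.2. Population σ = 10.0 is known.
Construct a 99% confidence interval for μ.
(48.25, 52.15)

z-interval (σ known):
z* = 2.576 for 99% confidence

Margin of error = z* · σ/√n = 2.576 · 10.0/√175 = 1.95

CI: (50.2 - 1.95, 50.2 + 1.95) = (48.25, 52.15)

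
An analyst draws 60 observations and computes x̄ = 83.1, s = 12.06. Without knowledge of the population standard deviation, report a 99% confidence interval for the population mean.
(78.96, 87.24)

t-interval (σ unknown):
df = n - 1 = 59
t* = 2.662 for 99% confidence

Margin of error = t* · s/√n = 2.662 · 12.06/√60 = 4.14

CI: (78.96, 87.24)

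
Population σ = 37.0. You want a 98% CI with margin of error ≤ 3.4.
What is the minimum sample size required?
n ≥ 641

For margin E ≤ 3.4:
n ≥ (z* · σ / E)²
n ≥ (2.326 · 37.0 / 3.4)²
n ≥ 640.72

Minimum n = 641 (rounding up)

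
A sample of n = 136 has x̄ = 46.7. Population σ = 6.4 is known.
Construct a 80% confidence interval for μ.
(46.00, 47.40)

z-interval (σ known):
z* = 1.282 for 80% confidence

Margin of error = z* · σ/√n = 1.282 · 6.4/√136 = 0.70

CI: (46.7 - 0.70, 46.7 + 0.70) = (46.00, 47.40)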